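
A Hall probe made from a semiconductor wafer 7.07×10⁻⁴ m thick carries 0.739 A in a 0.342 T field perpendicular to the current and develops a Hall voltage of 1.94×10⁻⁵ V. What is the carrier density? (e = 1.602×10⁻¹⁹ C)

From V_H = IB/(n e t), n = IB/(V_H e t).
n = (0.739)(0.342)/((1.94×10⁻⁵)(1.602×10⁻¹⁹)(7.07×10⁻⁴)) ≈ 1.15×10²⁶ m⁻³.

n ≈ 1.15×10²⁶ m⁻³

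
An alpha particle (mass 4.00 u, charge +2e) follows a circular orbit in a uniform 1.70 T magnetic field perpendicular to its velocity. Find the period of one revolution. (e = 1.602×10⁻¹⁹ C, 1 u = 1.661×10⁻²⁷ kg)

T ≈ 7.66×10⁻⁸ s

The cyclotron period depends only on m, q, B: T = 2πm/(|q|B).
T = 2π(6.644×10⁻²⁷)/((3.204×10⁻¹⁹)(1.70)) ≈ 7.66×10⁻⁸ s.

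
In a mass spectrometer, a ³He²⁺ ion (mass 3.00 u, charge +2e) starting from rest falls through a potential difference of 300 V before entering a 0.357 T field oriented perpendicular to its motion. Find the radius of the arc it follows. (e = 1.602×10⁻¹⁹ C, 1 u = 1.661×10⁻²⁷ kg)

Acceleration: |q|V = ½mv² ⇒ v = √(2|q|V/m) = √(2·3.204×10⁻¹⁹·300/4.983×10⁻²⁷) ≈ 1.964×10⁵ m/s.
In the field: r = mv/(|q|B) = (4.983×10⁻²⁷)(1.964×10⁵)/((3.204×10⁻¹⁹)(0.357)) ≈ 8.56×10⁻³ m.

r ≈ 8.56×10⁻³ m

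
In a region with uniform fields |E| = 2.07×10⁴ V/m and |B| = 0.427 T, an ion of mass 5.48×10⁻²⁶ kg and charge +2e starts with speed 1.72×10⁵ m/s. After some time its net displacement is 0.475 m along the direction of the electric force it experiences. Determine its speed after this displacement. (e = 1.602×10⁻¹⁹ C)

v_f ≈ 3.80×10⁵ m/s

B does no work; ΔKE = |q|E d.
½mv_f² = ½mv₀² + |q|Ed = ½(5.48×10⁻²⁶)(1.72×10⁵)² + (3.204×10⁻¹⁹)(2.07×10⁴)(0.475) ≈ 8.106×10⁻¹⁶ J + 3.150×10⁻¹⁵ J ≈ 3.961×10⁻¹⁵ J.
v_f = √(2·3.961×10⁻¹⁵/5.48×10⁻²⁶) ≈ 3.80×10⁵ m/s.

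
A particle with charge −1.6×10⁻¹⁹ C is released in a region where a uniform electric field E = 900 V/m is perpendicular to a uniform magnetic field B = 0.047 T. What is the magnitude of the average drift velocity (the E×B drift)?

The steady drift has the magnetic force balancing the electric force, so v_d = E/B.
v_d = 900/0.047 = 1.9×10⁴ m/s.

v_d ≈ 1.9×10⁴ m/s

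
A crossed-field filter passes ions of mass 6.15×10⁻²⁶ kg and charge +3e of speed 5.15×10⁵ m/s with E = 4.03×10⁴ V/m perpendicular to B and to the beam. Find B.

B = 0.0783 T

Balance of forces in the selector: qE = qvB ⇒ B = E/v.
B = 4.03×10⁴/5.15×10⁵ = 0.0783 T.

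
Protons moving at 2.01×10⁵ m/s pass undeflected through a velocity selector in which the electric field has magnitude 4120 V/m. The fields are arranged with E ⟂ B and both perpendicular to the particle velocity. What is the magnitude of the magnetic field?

Balance of forces in the selector: qE = qvB ⇒ B = E/v.
B = 4120/2.01×10⁵ = 0.0205 T.

B = 0.0205 T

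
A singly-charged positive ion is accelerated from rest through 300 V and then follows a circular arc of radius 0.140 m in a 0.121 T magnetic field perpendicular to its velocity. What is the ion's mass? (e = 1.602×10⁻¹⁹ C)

Combine |q|V = ½mv² and r = mv/(|q|B): eliminate v to get m = qB²r²/(2V).
m = (1.602×10⁻¹⁹)(0.121)²(0.140)²/(2·300) ≈ 7.66×10⁻²⁶ kg.

m ≈ 7.66×10⁻²⁶ kg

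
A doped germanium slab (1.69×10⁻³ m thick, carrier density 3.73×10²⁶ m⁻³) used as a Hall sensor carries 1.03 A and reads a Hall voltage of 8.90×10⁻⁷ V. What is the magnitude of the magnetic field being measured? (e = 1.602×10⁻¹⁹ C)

B ≈ 0.0873 T

From V_H = IB/(n e t), B = V_H n e t / I.
B = (8.90×10⁻⁷)(3.73×10²⁶)(1.602×10⁻¹⁹)(1.69×10⁻³)/1.03 ≈ 0.0873 T.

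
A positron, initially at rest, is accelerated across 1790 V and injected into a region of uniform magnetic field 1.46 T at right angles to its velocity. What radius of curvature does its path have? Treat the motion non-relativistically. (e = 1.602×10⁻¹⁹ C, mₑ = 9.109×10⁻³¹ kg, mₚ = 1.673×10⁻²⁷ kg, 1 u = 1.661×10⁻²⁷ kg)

r ≈ 9.77×10⁻⁵ m

Acceleration: |q|V = ½mv² ⇒ v = √(2|q|V/m) = √(2·1.602×10⁻¹⁹·1790/9.109×10⁻³¹) ≈ 2.509×10⁷ m/s.
In the field: r = mv/(|q|B) = (9.109×10⁻³¹)(2.509×10⁷)/((1.602×10⁻¹⁹)(1.46)) ≈ 9.77×10⁻⁵ m.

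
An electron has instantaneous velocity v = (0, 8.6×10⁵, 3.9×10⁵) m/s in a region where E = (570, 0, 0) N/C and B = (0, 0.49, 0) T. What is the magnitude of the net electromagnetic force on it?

|F| ≈ 3.05×10⁻¹⁴ N

v×B = (-1.91×10⁵, 0, 0) N/C.
E + v×B = (-1.91×10⁵, 0, 0) N/C.
F = q(E + v×B) = (−1.602×10⁻¹⁹ C)·(-1.91×10⁵, 0, 0) = (3.05×10⁻¹⁴, 0, 0) N.
|F| = 3.05×10⁻¹⁴ N.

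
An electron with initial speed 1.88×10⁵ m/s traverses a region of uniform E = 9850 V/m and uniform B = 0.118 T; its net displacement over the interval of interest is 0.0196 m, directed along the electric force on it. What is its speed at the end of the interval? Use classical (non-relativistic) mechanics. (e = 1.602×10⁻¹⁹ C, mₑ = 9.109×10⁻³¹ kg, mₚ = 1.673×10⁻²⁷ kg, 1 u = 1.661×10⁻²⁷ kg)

B does no work; ΔKE = |q|E d.
½mv_f² = ½mv₀² + |q|Ed = ½(9.109×10⁻³¹)(1.88×10⁵)² + (1.602×10⁻¹⁹)(9850)(0.0196) ≈ 1.610×10⁻²⁰ J + 3.093×10⁻¹⁷ J ≈ 3.094×10⁻¹⁷ J.
v_f = √(2·3.094×10⁻¹⁷/9.109×10⁻³¹) ≈ 8.24×10⁶ m/s.

v_f ≈ 8.24×10⁶ m/s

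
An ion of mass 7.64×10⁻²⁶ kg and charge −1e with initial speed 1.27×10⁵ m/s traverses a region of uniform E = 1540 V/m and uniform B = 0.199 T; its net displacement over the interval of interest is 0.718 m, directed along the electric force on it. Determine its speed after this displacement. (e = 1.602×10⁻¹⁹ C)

B does no work; ΔKE = |q|E d.
½mv_f² = ½mv₀² + |q|Ed = ½(7.64×10⁻²⁶)(1.27×10⁵)² + (1.602×10⁻¹⁹)(1540)(0.718) ≈ 6.161×10⁻¹⁶ J + 1.771×10⁻¹⁶ J ≈ 7.933×10⁻¹⁶ J.
v_f = √(2·7.933×10⁻¹⁶/7.64×10⁻²⁶) ≈ 1.44×10⁵ m/s.

v_f ≈ 1.44×10⁵ m/s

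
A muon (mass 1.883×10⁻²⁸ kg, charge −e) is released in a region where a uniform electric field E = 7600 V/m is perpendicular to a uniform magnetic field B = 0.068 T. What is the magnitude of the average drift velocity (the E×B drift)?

The steady drift has the magnetic force balancing the electric force, so v_d = E/B.
v_d = 7600/0.068 = 1.1×10⁵ m/s.

v_d ≈ 1.1×10⁵ m/s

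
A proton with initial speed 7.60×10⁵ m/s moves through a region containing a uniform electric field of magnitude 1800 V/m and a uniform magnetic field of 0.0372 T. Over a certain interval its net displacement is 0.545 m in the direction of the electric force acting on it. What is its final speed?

B does no work; ΔKE = |q|E d.
½mv_f² = ½mv₀² + |q|Ed = ½(1.673×10⁻²⁷)(7.60×10⁵)² + (1.602×10⁻¹⁹)(1800)(0.545) ≈ 4.832×10⁻¹⁶ J + 1.572×10⁻¹⁶ J ≈ 6.403×10⁻¹⁶ J.
v_f = √(2·6.403×10⁻¹⁶/1.673×10⁻²⁷) ≈ 8.75×10⁵ m/s.

v_f ≈ 8.75×10⁵ m/s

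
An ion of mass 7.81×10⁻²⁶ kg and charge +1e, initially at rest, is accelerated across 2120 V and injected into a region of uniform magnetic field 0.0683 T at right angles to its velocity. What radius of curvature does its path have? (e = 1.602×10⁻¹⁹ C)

Acceleration: |q|V = ½mv² ⇒ v = √(2|q|V/m) = √(2·1.602×10⁻¹⁹·2120/7.81×10⁻²⁶) ≈ 9.326×10⁴ m/s.
In the field: r = mv/(|q|B) = (7.81×10⁻²⁶)(9.326×10⁴)/((1.602×10⁻¹⁹)(0.0683)) ≈ 0.666 m.

r ≈ 0.666 m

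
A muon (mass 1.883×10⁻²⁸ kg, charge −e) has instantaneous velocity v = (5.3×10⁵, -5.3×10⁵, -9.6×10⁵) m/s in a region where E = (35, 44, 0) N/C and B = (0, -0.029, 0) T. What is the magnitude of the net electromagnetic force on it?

|F| ≈ 5.09×10⁻¹⁵ N

v×B = (-2.78×10⁴, 0, -1.54×10⁴) N/C.
E + v×B = (-2.78×10⁴, 44.0, -1.54×10⁴) N/C.
F = q(E + v×B) = (−1.602×10⁻¹⁹ C)·(-2.78×10⁴, 44.0, -1.54×10⁴) = (4.45×10⁻¹⁵, -7.05×10⁻¹⁸, 2.46×10⁻¹⁵) N.
|F| = 5.09×10⁻¹⁵ N.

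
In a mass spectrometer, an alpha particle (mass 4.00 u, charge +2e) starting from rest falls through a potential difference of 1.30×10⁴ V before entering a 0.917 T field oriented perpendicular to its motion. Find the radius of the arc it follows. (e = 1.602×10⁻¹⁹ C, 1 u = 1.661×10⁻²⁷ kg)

Acceleration: |q|V = ½mv² ⇒ v = √(2|q|V/m) = √(2·3.204×10⁻¹⁹·1.30×10⁴/6.644×10⁻²⁷) ≈ 1.120×10⁶ m/s.
In the field: r = mv/(|q|B) = (6.644×10⁻²⁷)(1.120×10⁶)/((3.204×10⁻¹⁹)(0.917)) ≈ 0.0253 m.

r ≈ 0.0253 m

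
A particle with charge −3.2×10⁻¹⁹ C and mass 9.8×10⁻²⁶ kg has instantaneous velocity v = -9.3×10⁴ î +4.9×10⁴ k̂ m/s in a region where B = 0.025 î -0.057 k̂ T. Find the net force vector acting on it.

v×B = (0, -4080, 0) N/C.
F = q v×B = (−3.2×10⁻¹⁹ C)·(0, -4080, 0) = (0, 1.30×10⁻¹⁵, 0) N.

F ≈ (0, 1.30×10⁻¹⁵, 0) N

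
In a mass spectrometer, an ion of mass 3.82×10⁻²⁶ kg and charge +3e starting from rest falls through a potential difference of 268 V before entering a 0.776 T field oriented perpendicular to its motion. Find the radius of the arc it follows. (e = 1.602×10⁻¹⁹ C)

Acceleration: |q|V = ½mv² ⇒ v = √(2|q|V/m) = √(2·4.806×10⁻¹⁹·268/3.82×10⁻²⁶) ≈ 8.212×10⁴ m/s.
In the field: r = mv/(|q|B) = (3.82×10⁻²⁶)(8.212×10⁴)/((4.806×10⁻¹⁹)(0.776)) ≈ 8.41×10⁻³ m.

r ≈ 8.41×10⁻³ m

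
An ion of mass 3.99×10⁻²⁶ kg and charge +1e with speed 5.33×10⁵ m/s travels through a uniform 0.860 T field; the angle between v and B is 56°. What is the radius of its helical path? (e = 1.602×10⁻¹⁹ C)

r ≈ 0.128 m

v⊥ = v sinθ = 5.33×10⁵·sin56° ≈ 4.419×10⁵ m/s.
r = m v⊥/(|q|B) = (3.99×10⁻²⁶)(4.419×10⁵)/((1.602×10⁻¹⁹)(0.860)) ≈ 0.128 m.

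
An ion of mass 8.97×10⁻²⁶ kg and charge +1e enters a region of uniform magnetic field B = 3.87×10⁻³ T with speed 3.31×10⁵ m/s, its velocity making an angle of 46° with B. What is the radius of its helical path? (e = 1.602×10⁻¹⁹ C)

v⊥ = v sinθ = 3.31×10⁵·sin46° ≈ 2.381×10⁵ m/s.
r = m v⊥/(|q|B) = (8.97×10⁻²⁶)(2.381×10⁵)/((1.602×10⁻¹⁹)(3.87×10⁻³)) ≈ 34.4 m.

r ≈ 34.4 m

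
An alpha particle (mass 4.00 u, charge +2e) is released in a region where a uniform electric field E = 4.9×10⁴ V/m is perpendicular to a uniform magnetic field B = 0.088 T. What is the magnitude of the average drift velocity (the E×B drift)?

The steady drift has the magnetic force balancing the electric force, so v_d = E/B.
v_d = 4.9×10⁴/0.088 = 5.6×10⁵ m/s.

v_d ≈ 5.6×10⁵ m/s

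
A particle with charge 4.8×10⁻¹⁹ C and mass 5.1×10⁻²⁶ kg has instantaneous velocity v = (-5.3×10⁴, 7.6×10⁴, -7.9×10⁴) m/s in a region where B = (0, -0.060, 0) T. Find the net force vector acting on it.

v×B = (-4740, 0, 3180) N/C.
F = q v×B = (4.8×10⁻¹⁹ C)·(-4740, 0, 3180) = (-2.28×10⁻¹⁵, 0, 1.53×10⁻¹⁵) N.

F ≈ (-2.28×10⁻¹⁵, 0, 1.53×10⁻¹⁵) N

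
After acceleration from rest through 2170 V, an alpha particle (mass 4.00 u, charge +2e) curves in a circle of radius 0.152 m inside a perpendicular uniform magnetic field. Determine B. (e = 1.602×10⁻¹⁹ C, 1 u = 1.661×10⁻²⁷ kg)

v = √(2|q|V/m) = √(2·3.204×10⁻¹⁹·2170/6.644×10⁻²⁷) ≈ 4.575×10⁵ m/s.
B = mv/(|q|r) = (6.644×10⁻²⁷)(4.575×10⁵)/((3.204×10⁻¹⁹)(0.152)) ≈ 0.0624 T.

B ≈ 0.0624 T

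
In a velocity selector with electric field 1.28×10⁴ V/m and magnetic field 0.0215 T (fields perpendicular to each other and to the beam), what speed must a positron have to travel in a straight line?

For undeflected motion the electric and magnetic forces balance: qE = qvB.
v = E/B = 1.28×10⁴/0.0215 = 5.95×10⁵ m/s.
The result is independent of the particle's charge and mass.

v = 5.95×10⁵ m/s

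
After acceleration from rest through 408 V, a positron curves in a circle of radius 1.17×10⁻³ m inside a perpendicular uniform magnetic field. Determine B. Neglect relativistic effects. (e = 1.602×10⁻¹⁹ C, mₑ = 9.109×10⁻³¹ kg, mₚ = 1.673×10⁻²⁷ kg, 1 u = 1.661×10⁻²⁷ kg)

B ≈ 0.0582 T

v = √(2|q|V/m) = √(2·1.602×10⁻¹⁹·408/9.109×10⁻³¹) ≈ 1.198×10⁷ m/s.
B = mv/(|q|r) = (9.109×10⁻³¹)(1.198×10⁷)/((1.602×10⁻¹⁹)(1.17×10⁻³)) ≈ 0.0582 T.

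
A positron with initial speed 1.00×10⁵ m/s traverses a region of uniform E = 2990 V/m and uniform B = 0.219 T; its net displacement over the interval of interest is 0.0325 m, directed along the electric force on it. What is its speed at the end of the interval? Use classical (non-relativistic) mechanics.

B does no work; ΔKE = |q|E d.
½mv_f² = ½mv₀² + |q|Ed = ½(9.109×10⁻³¹)(1.00×10⁵)² + (1.602×10⁻¹⁹)(2990)(0.0325) ≈ 4.554×10⁻²¹ J + 1.557×10⁻¹⁷ J ≈ 1.557×10⁻¹⁷ J.
v_f = √(2·1.557×10⁻¹⁷/9.109×10⁻³¹) ≈ 5.85×10⁶ m/s.

v_f ≈ 5.85×10⁶ m/s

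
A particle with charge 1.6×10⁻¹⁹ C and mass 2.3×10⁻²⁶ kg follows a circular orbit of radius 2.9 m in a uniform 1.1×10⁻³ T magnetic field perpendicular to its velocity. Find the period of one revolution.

T ≈ 8.2×10⁻⁴ s

The cyclotron period depends only on m, q, B: T = 2πm/(|q|B).
T = 2π(2.3×10⁻²⁶)/((1.6×10⁻¹⁹)(1.1×10⁻³)) ≈ 8.2×10⁻⁴ s.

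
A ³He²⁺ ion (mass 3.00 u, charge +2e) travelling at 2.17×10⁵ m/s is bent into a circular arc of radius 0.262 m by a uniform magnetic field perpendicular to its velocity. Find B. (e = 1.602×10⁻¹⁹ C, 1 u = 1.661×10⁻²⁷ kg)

B ≈ 0.0129 T

From |q|vB = mv²/r, B = mv/(|q|r).
B = (4.983×10⁻²⁷)(2.17×10⁵)/((3.204×10⁻¹⁹)(0.262)) ≈ 0.0129 T.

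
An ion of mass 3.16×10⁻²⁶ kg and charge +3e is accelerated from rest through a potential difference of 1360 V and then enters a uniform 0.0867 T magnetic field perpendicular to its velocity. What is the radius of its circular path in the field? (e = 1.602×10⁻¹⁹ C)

Acceleration: |q|V = ½mv² ⇒ v = √(2|q|V/m) = √(2·4.806×10⁻¹⁹·1360/3.16×10⁻²⁶) ≈ 2.034×10⁵ m/s.
In the field: r = mv/(|q|B) = (3.16×10⁻²⁶)(2.034×10⁵)/((4.806×10⁻¹⁹)(0.0867)) ≈ 0.154 m.

r ≈ 0.154 m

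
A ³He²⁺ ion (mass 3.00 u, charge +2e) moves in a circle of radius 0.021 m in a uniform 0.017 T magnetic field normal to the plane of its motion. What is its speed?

From |q|vB = mv²/r, v = |q|Br/m.
v = (3.204×10⁻¹⁹)(0.017)(0.021)/4.983×10⁻²⁷ ≈ 2.3×10⁴ m/s.

v ≈ 2.3×10⁴ m/s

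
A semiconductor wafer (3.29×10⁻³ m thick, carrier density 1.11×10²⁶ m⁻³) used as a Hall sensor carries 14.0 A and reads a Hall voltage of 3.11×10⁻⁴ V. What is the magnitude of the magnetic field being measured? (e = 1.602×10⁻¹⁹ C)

B ≈ 1.30 T

From V_H = IB/(n e t), B = V_H n e t / I.
B = (3.11×10⁻⁴)(1.11×10²⁶)(1.602×10⁻¹⁹)(3.29×10⁻³)/14.0 ≈ 1.30 T.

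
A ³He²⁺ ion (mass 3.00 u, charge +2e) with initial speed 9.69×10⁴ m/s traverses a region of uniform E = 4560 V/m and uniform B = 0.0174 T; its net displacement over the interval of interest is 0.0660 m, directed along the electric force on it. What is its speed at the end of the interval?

v_f ≈ 2.19×10⁵ m/s

B does no work; ΔKE = |q|E d.
½mv_f² = ½mv₀² + |q|Ed = ½(4.983×10⁻²⁷)(9.69×10⁴)² + (3.204×10⁻¹⁹)(4560)(0.0660) ≈ 2.339×10⁻¹⁷ J + 9.643×10⁻¹⁷ J ≈ 1.198×10⁻¹⁶ J.
v_f = √(2·1.198×10⁻¹⁶/4.983×10⁻²⁷) ≈ 2.19×10⁵ m/s.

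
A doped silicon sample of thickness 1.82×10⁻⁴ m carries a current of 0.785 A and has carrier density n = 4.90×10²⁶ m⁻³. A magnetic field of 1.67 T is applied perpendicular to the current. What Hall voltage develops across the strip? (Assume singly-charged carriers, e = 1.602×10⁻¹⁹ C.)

V_H = IB/(n e t).
V_H = (0.785)(1.67)/((4.90×10²⁶)(1.602×10⁻¹⁹)(1.82×10⁻⁴)) ≈ 9.18×10⁻⁵ V.

V_H ≈ 9.18×10⁻⁵ V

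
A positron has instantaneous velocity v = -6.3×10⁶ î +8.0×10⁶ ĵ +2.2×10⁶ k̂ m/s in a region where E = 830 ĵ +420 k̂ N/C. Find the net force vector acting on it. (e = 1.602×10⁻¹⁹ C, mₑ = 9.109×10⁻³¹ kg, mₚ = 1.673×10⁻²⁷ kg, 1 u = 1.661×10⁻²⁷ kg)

F ≈ (0, 1.33×10⁻¹⁶, 6.73×10⁻¹⁷) N

Only an electric field acts, so F = qE = (1.602×10⁻¹⁹ C)·(0, 830, 420) = (0, 1.33×10⁻¹⁶, 6.73×10⁻¹⁷) N.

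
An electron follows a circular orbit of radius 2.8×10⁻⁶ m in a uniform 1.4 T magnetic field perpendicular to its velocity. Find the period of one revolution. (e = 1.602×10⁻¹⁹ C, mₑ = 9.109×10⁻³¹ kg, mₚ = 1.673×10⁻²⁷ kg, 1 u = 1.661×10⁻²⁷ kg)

T ≈ 2.6×10⁻¹¹ s

The cyclotron period depends only on m, q, B: T = 2πm/(|q|B).
T = 2π(9.109×10⁻³¹)/((1.602×10⁻¹⁹)(1.4)) ≈ 2.6×10⁻¹¹ s.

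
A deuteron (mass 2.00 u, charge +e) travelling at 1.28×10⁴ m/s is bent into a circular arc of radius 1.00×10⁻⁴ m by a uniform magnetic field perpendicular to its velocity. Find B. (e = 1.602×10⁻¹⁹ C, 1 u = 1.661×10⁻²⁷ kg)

From |q|vB = mv²/r, B = mv/(|q|r).
B = (3.322×10⁻²⁷)(1.28×10⁴)/((1.602×10⁻¹⁹)(1.00×10⁻⁴)) ≈ 2.65 T.

B ≈ 2.65 T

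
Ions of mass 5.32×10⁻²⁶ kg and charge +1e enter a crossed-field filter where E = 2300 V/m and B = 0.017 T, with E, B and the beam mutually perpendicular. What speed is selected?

Zero net Lorentz force requires |qE| = |q v×B|, i.e. E = vB.
v = E/B = 2300/0.017 = 1.4×10⁵ m/s.

v = 1.4×10⁵ m/s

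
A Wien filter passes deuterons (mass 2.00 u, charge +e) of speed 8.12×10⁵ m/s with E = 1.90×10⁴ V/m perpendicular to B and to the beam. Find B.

B = 0.0234 T

Balance of forces in the selector: qE = qvB ⇒ B = E/v.
B = 1.90×10⁴/8.12×10⁵ = 0.0234 T.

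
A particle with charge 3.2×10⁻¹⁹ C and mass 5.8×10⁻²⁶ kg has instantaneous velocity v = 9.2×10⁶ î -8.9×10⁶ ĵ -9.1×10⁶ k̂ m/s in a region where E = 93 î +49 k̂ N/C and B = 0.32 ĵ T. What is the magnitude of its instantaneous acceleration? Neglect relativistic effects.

|a| ≈ 2.28×10¹³ m/s²

v×B = (2.91×10⁶, 0, 2.94×10⁶) N/C.
E + v×B = (2.91×10⁶, 0, 2.94×10⁶) N/C.
F = q(E + v×B) = (3.2×10⁻¹⁹ C)·(2.91×10⁶, 0, 2.94×10⁶) = (9.32×10⁻¹³, 0, 9.42×10⁻¹³) N.
|a| = |F|/m = 1.325×10⁻¹²/5.8×10⁻²⁶ ≈ 2.28×10¹³ m/s².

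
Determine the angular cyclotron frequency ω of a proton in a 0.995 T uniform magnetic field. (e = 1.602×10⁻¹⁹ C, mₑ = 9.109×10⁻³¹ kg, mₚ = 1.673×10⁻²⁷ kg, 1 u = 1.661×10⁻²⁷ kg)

ω ≈ 9.53×10⁷ rad/s

ω = |q|B/m.
ω = (1.602×10⁻¹⁹)(0.995)/1.673×10⁻²⁷ ≈ 9.53×10⁷ rad/s.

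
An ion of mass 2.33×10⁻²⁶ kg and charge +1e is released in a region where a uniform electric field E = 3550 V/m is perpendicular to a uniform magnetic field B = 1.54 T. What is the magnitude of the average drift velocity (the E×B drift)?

In crossed fields the guiding centre drifts at v_d = |E×B|/B² = E/B, independent of charge and mass.
v_d = 3550/1.54 = 2310 m/s.

v_d ≈ 2310 m/s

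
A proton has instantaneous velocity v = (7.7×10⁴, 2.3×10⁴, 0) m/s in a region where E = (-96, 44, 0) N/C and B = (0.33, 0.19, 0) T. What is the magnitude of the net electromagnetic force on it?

|F| ≈ 1.13×10⁻¹⁵ N

v×B = (0, 0, 7040) N/C.
E + v×B = (-96.0, 44.0, 7040) N/C.
F = q(E + v×B) = (1.602×10⁻¹⁹ C)·(-96.0, 44.0, 7040) = (-1.54×10⁻¹⁷, 7.05×10⁻¹⁸, 1.13×10⁻¹⁵) N.
|F| = 1.13×10⁻¹⁵ N.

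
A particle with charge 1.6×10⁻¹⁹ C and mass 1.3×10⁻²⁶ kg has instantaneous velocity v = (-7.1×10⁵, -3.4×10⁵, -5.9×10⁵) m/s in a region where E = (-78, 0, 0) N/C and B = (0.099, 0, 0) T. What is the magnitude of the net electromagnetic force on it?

|F| ≈ 1.08×10⁻¹⁴ N

v×B = (0, -5.84×10⁴, 3.37×10⁴) N/C.
E + v×B = (-78.0, -5.84×10⁴, 3.37×10⁴) N/C.
F = q(E + v×B) = (1.6×10⁻¹⁹ C)·(-78.0, -5.84×10⁴, 3.37×10⁴) = (-1.25×10⁻¹⁷, -9.35×10⁻¹⁵, 5.39×10⁻¹⁵) N.
|F| = 1.08×10⁻¹⁴ N.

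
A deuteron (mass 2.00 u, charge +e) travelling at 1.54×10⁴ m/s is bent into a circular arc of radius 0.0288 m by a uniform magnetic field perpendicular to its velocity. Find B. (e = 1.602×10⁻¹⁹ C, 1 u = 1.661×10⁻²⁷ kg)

B ≈ 0.0111 T

From |q|vB = mv²/r, B = mv/(|q|r).
B = (3.322×10⁻²⁷)(1.54×10⁴)/((1.602×10⁻¹⁹)(0.0288)) ≈ 0.0111 T.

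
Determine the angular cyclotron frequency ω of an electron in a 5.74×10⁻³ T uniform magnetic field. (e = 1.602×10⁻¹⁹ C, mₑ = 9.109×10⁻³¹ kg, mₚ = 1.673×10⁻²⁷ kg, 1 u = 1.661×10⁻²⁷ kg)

ω ≈ 1.01×10⁹ rad/s

ω = |q|B/m.
ω = (1.602×10⁻¹⁹)(5.74×10⁻³)/9.109×10⁻³¹ ≈ 1.01×10⁹ rad/s.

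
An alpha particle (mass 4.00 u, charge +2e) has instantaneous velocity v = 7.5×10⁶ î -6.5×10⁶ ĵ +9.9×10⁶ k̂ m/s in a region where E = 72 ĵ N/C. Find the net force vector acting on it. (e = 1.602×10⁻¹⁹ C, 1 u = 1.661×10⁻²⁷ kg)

Only an electric field acts, so F = qE = (3.204×10⁻¹⁹ C)·(0, 72.0, 0) = (0, 2.31×10⁻¹⁷, 0) N.

F ≈ (0, 2.31×10⁻¹⁷, 0) N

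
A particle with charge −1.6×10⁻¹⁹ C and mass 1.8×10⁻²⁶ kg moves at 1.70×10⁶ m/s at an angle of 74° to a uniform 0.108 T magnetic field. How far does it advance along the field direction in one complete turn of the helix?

v∥ = v cosθ = 1.70×10⁶·cos74° ≈ 4.686×10⁵ m/s.
T = 2πm/(|q|B) = 2π(1.8×10⁻²⁶)/((1.6×10⁻¹⁹)(0.108)) ≈ 6.545×10⁻⁶ s.
pitch = v∥ T = (4.686×10⁵)(6.545×10⁻⁶) ≈ 3.07 m.

p ≈ 3.07 m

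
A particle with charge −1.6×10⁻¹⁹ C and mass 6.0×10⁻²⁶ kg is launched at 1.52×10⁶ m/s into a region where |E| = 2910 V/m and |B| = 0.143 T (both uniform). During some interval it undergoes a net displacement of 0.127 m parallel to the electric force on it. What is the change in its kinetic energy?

The magnetic force is always ⟂ v and does no work; only the electric force changes KE.
ΔKE = F_E · d = |q|E d = (1.6×10⁻¹⁹)(2910)(0.127) ≈ 5.91×10⁻¹⁷ J.

ΔKE ≈ 5.91×10⁻¹⁷ J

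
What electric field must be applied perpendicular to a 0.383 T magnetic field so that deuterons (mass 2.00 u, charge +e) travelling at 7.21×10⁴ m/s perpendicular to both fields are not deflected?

For straight-line motion qE = qvB, so E = vB.
E = 7.21×10⁴ × 0.383 = 2.76×10⁴ V/m.

E = 2.76×10⁴ V/m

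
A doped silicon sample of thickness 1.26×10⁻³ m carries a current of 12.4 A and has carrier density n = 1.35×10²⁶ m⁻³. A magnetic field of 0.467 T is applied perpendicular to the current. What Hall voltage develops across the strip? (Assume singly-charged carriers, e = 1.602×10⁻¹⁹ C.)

V_H = IB/(n e t).
V_H = (12.4)(0.467)/((1.35×10²⁶)(1.602×10⁻¹⁹)(1.26×10⁻³)) ≈ 2.13×10⁻⁴ V.

V_H ≈ 2.13×10⁻⁴ V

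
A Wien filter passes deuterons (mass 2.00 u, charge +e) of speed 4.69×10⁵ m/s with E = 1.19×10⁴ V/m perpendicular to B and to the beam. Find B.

Balance of forces in the selector: qE = qvB ⇒ B = E/v.
B = 1.19×10⁴/4.69×10⁵ = 0.0254 T.

B = 0.0254 T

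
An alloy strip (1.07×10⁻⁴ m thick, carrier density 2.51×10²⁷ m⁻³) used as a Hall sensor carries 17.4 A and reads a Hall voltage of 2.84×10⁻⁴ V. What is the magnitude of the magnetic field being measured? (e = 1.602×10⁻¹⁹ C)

From V_H = IB/(n e t), B = V_H n e t / I.
B = (2.84×10⁻⁴)(2.51×10²⁷)(1.602×10⁻¹⁹)(1.07×10⁻⁴)/17.4 ≈ 0.702 T.

B ≈ 0.702 T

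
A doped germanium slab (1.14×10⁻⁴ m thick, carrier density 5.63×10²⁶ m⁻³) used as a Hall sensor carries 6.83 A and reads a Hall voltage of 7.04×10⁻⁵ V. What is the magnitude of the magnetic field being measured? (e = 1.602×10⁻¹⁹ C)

B ≈ 0.106 T

From V_H = IB/(n e t), B = V_H n e t / I.
B = (7.04×10⁻⁵)(5.63×10²⁶)(1.602×10⁻¹⁹)(1.14×10⁻⁴)/6.83 ≈ 0.106 T.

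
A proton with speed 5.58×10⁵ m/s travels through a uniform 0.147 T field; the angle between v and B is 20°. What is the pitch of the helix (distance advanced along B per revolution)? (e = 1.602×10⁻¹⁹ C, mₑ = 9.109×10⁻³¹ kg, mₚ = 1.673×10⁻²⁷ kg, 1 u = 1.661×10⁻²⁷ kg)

p ≈ 0.234 m

v∥ = v cosθ = 5.58×10⁵·cos20° ≈ 5.243×10⁵ m/s.
T = 2πm/(|q|B) = 2π(1.673×10⁻²⁷)/((1.602×10⁻¹⁹)(0.147)) ≈ 4.464×10⁻⁷ s.
pitch = v∥ T = (5.243×10⁵)(4.464×10⁻⁷) ≈ 0.234 m.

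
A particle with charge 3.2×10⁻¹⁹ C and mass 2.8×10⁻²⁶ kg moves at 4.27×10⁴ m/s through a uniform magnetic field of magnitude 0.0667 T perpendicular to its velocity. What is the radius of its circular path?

r ≈ 0.0560 m

The magnetic force provides the centripetal force: |q|vB = mv²/r.
r = mv/(|q|B) = (2.8×10⁻²⁶)(4.27×10⁴)/((3.2×10⁻¹⁹)(0.0667)) ≈ 0.0560 m.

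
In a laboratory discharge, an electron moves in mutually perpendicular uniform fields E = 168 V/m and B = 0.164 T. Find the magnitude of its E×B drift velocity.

The E×B drift speed is v_d = E/B.
v_d = 168/0.164 = 1020 m/s.

v_d ≈ 1020 m/s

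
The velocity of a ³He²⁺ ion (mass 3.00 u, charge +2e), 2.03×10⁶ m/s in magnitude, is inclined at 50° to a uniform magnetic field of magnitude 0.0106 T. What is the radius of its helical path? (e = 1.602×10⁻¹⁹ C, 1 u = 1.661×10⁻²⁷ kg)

v⊥ = v sinθ = 2.03×10⁶·sin50° ≈ 1.555×10⁶ m/s.
r = m v⊥/(|q|B) = (4.983×10⁻²⁷)(1.555×10⁶)/((3.204×10⁻¹⁹)(0.0106)) ≈ 2.28 m.

r ≈ 2.28 m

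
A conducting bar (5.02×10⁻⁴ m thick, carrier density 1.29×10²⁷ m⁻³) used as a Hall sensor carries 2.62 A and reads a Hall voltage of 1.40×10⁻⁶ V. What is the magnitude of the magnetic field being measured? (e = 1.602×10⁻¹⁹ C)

B ≈ 0.0554 T

From V_H = IB/(n e t), B = V_H n e t / I.
B = (1.40×10⁻⁶)(1.29×10²⁷)(1.602×10⁻¹⁹)(5.02×10⁻⁴)/2.62 ≈ 0.0554 T.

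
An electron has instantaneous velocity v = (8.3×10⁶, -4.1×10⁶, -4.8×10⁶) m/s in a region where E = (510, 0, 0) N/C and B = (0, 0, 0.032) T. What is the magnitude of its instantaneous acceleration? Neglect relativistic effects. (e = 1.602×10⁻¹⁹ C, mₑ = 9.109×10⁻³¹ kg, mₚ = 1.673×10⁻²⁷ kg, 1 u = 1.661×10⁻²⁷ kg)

v×B = (-1.31×10⁵, -2.66×10⁵, 0) N/C.
E + v×B = (-1.31×10⁵, -2.66×10⁵, 0) N/C.
F = q(E + v×B) = (−1.602×10⁻¹⁹ C)·(-1.31×10⁵, -2.66×10⁵, 0) = (2.09×10⁻¹⁴, 4.25×10⁻¹⁴, 0) N.
|a| = |F|/m = 4.742×10⁻¹⁴/9.109×10⁻³¹ ≈ 5.21×10¹⁶ m/s².

|a| ≈ 5.21×10¹⁶ m/s²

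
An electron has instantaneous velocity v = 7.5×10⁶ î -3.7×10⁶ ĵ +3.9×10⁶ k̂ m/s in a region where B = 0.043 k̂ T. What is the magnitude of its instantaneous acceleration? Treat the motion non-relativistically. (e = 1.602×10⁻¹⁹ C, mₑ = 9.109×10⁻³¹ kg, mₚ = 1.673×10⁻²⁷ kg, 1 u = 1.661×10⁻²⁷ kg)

|a| ≈ 6.32×10¹⁶ m/s²

v×B = (-1.59×10⁵, -3.22×10⁵, 0) N/C.
F = q v×B = (−1.602×10⁻¹⁹ C)·(-1.59×10⁵, -3.22×10⁵, 0) = (2.55×10⁻¹⁴, 5.17×10⁻¹⁴, 0) N.
|a| = |F|/m = 5.761×10⁻¹⁴/9.109×10⁻³¹ ≈ 6.32×10¹⁶ m/s².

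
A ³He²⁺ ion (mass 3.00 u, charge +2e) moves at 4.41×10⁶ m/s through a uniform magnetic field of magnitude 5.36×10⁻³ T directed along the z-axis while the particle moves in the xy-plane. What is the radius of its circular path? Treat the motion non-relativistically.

The magnetic force provides the centripetal force: |q|vB = mv²/r.
r = mv/(|q|B) = (4.983×10⁻²⁷)(4.41×10⁶)/((3.204×10⁻¹⁹)(5.36×10⁻³)) ≈ 12.8 m.

r ≈ 12.8 m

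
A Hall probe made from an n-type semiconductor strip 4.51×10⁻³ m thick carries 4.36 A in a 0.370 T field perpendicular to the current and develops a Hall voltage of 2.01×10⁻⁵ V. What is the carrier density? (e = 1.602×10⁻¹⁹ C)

From V_H = IB/(n e t), n = IB/(V_H e t).
n = (4.36)(0.370)/((2.01×10⁻⁵)(1.602×10⁻¹⁹)(4.51×10⁻³)) ≈ 1.11×10²⁶ m⁻³.

n ≈ 1.11×10²⁶ m⁻³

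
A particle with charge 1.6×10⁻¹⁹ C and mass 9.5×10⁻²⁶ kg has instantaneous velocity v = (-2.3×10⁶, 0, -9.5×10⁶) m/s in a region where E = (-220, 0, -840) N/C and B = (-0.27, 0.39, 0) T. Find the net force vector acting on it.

F ≈ (5.93×10⁻¹³, 4.10×10⁻¹³, -1.44×10⁻¹³) N

v×B = (3.70×10⁶, 2.56×10⁶, -8.97×10⁵) N/C.
E + v×B = (3.70×10⁶, 2.56×10⁶, -8.98×10⁵) N/C.
F = q(E + v×B) = (1.6×10⁻¹⁹ C)·(3.70×10⁶, 2.56×10⁶, -8.98×10⁵) = (5.93×10⁻¹³, 4.10×10⁻¹³, -1.44×10⁻¹³) N.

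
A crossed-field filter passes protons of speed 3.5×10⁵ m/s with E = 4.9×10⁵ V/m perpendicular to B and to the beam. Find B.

B = 1.4 T

Balance of forces in the selector: qE = qvB ⇒ B = E/v.
B = 4.9×10⁵/3.5×10⁵ = 1.4 T.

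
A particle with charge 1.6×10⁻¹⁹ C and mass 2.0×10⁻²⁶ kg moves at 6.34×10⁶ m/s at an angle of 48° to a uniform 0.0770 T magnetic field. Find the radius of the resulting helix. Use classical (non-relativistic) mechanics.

v⊥ = v sinθ = 6.34×10⁶·sin48° ≈ 4.712×10⁶ m/s.
r = m v⊥/(|q|B) = (2.0×10⁻²⁶)(4.712×10⁶)/((1.6×10⁻¹⁹)(0.0770)) ≈ 7.65 m.

r ≈ 7.65 m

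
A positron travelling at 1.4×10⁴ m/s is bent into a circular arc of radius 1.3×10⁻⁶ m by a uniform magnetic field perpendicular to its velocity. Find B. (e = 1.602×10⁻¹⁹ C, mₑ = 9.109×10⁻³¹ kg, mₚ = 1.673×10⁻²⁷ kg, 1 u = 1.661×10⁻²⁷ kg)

B ≈ 0.061 T

From |q|vB = mv²/r, B = mv/(|q|r).
B = (9.109×10⁻³¹)(1.4×10⁴)/((1.602×10⁻¹⁹)(1.3×10⁻⁶)) ≈ 0.061 T.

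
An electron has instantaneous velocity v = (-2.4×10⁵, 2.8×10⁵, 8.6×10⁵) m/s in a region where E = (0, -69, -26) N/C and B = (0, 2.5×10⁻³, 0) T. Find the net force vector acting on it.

F ≈ (3.44×10⁻¹⁶, 1.11×10⁻¹⁷, 1.00×10⁻¹⁶) N

v×B = (-2150, 0, -600) N/C.
E + v×B = (-2150, -69.0, -626) N/C.
F = q(E + v×B) = (−1.602×10⁻¹⁹ C)·(-2150, -69.0, -626) = (3.44×10⁻¹⁶, 1.11×10⁻¹⁷, 1.00×10⁻¹⁶) N.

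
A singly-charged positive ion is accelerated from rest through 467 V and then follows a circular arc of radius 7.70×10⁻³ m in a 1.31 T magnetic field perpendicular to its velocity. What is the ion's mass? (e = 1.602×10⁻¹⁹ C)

Combine |q|V = ½mv² and r = mv/(|q|B): eliminate v to get m = qB²r²/(2V).
m = (1.602×10⁻¹⁹)(1.31)²(7.70×10⁻³)²/(2·467) ≈ 1.75×10⁻²⁶ kg.

m ≈ 1.75×10⁻²⁶ kg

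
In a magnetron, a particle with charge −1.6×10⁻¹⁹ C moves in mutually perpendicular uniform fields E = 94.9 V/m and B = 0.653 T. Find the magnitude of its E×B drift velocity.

v_d ≈ 145 m/s

The E×B drift speed is v_d = E/B.
v_d = 94.9/0.653 = 145 m/s.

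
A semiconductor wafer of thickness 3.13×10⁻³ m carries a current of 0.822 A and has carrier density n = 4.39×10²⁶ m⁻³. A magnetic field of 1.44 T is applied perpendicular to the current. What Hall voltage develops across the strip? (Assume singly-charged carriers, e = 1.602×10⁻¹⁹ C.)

V_H ≈ 5.38×10⁻⁶ V

V_H = IB/(n e t).
V_H = (0.822)(1.44)/((4.39×10²⁶)(1.602×10⁻¹⁹)(3.13×10⁻³)) ≈ 5.38×10⁻⁶ V.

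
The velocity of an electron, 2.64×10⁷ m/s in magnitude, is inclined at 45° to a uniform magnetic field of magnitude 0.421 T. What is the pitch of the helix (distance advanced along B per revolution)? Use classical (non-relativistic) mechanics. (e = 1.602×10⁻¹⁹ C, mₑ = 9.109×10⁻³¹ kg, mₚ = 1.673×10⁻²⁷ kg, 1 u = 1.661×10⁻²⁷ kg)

p ≈ 1.58×10⁻³ m

v∥ = v cosθ = 2.64×10⁷·cos45° ≈ 1.867×10⁷ m/s.
T = 2πm/(|q|B) = 2π(9.109×10⁻³¹)/((1.602×10⁻¹⁹)(0.421)) ≈ 8.486×10⁻¹¹ s.
pitch = v∥ T = (1.867×10⁷)(8.486×10⁻¹¹) ≈ 1.58×10⁻³ m.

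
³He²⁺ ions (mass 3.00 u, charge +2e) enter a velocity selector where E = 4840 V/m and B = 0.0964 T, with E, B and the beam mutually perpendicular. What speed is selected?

Zero net Lorentz force requires |qE| = |q v×B|, i.e. E = vB.
v = E/B = 4840/0.0964 = 5.02×10⁴ m/s.

v = 5.02×10⁴ m/s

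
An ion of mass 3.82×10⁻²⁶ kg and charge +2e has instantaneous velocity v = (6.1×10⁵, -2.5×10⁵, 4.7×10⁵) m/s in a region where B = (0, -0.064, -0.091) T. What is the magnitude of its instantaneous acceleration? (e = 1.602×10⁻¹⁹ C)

v×B = (5.28×10⁴, 5.55×10⁴, -3.90×10⁴) N/C.
F = q v×B = (3.204×10⁻¹⁹ C)·(5.28×10⁴, 5.55×10⁴, -3.90×10⁴) = (1.69×10⁻¹⁴, 1.78×10⁻¹⁴, -1.25×10⁻¹⁴) N.
|a| = |F|/m = 2.756×10⁻¹⁴/3.82×10⁻²⁶ ≈ 7.21×10¹¹ m/s².

|a| ≈ 7.21×10¹¹ m/s²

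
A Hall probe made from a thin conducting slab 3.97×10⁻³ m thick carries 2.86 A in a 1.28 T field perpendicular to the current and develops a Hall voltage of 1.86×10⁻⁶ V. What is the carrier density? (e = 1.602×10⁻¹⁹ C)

n ≈ 3.09×10²⁷ m⁻³

From V_H = IB/(n e t), n = IB/(V_H e t).
n = (2.86)(1.28)/((1.86×10⁻⁶)(1.602×10⁻¹⁹)(3.97×10⁻³)) ≈ 3.09×10²⁷ m⁻³.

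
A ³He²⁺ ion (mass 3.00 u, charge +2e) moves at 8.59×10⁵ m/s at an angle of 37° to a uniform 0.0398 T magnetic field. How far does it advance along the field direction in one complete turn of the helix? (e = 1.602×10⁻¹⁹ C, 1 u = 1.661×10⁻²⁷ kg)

v∥ = v cosθ = 8.59×10⁵·cos37° ≈ 6.860×10⁵ m/s.
T = 2πm/(|q|B) = 2π(4.983×10⁻²⁷)/((3.204×10⁻¹⁹)(0.0398)) ≈ 2.455×10⁻⁶ s.
pitch = v∥ T = (6.860×10⁵)(2.455×10⁻⁶) ≈ 1.68 m.

p ≈ 1.68 m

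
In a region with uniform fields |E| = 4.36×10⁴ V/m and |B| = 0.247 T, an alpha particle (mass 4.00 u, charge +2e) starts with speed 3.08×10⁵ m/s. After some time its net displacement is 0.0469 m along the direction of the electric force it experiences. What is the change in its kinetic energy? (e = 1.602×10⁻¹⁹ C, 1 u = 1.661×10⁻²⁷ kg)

The magnetic force is always ⟂ v and does no work; only the electric force changes KE.
ΔKE = F_E · d = |q|E d = (3.204×10⁻¹⁹)(4.36×10⁴)(0.0469) ≈ 6.55×10⁻¹⁶ J.

ΔKE ≈ 6.55×10⁻¹⁶ J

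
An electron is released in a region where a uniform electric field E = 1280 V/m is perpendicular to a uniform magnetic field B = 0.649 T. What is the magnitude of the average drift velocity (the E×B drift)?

v_d ≈ 1970 m/s

The E×B drift speed is v_d = E/B.
v_d = 1280/0.649 = 1970 m/s.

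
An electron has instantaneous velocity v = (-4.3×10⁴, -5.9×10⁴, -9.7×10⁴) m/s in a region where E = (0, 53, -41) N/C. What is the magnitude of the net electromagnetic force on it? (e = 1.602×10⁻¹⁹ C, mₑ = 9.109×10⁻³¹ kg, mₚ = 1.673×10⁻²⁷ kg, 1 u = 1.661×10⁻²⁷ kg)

Only an electric field acts, so F = qE = (−1.602×10⁻¹⁹ C)·(0, 53.0, -41.0) = (0, -8.49×10⁻¹⁸, 6.57×10⁻¹⁸) N.
|F| = 1.07×10⁻¹⁷ N.

|F| ≈ 1.07×10⁻¹⁷ N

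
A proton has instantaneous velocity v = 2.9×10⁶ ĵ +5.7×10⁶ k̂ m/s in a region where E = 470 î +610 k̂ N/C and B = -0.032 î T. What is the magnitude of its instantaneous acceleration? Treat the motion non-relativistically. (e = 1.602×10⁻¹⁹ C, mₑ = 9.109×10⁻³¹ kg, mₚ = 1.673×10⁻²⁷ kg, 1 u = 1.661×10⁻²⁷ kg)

|a| ≈ 1.96×10¹³ m/s²

v×B = (0, -1.82×10⁵, 9.28×10⁴) N/C.
E + v×B = (470, -1.82×10⁵, 9.34×10⁴) N/C.
F = q(E + v×B) = (1.602×10⁻¹⁹ C)·(470, -1.82×10⁵, 9.34×10⁴) = (7.53×10⁻¹⁷, -2.92×10⁻¹⁴, 1.50×10⁻¹⁴) N.
|a| = |F|/m = 3.283×10⁻¹⁴/1.673×10⁻²⁷ ≈ 1.96×10¹³ m/s².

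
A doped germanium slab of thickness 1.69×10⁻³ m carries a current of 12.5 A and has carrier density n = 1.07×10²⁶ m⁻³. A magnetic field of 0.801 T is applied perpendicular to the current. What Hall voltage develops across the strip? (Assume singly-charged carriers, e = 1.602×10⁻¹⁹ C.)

V_H ≈ 3.46×10⁻⁴ V

V_H = IB/(n e t).
V_H = (12.5)(0.801)/((1.07×10²⁶)(1.602×10⁻¹⁹)(1.69×10⁻³)) ≈ 3.46×10⁻⁴ V.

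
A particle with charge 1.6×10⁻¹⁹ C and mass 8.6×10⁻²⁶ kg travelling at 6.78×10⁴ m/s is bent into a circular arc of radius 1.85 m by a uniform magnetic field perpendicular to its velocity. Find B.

B ≈ 0.0197 T

From |q|vB = mv²/r, B = mv/(|q|r).
B = (8.6×10⁻²⁶)(6.78×10⁴)/((1.6×10⁻¹⁹)(1.85)) ≈ 0.0197 T.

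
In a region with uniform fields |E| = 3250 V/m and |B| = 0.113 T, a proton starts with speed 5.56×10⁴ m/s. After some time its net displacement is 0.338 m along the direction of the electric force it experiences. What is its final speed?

B does no work; ΔKE = |q|E d.
½mv_f² = ½mv₀² + |q|Ed = ½(1.673×10⁻²⁷)(5.56×10⁴)² + (1.602×10⁻¹⁹)(3250)(0.338) ≈ 2.586×10⁻¹⁸ J + 1.760×10⁻¹⁶ J ≈ 1.786×10⁻¹⁶ J.
v_f = √(2·1.786×10⁻¹⁶/1.673×10⁻²⁷) ≈ 4.62×10⁵ m/s.

v_f ≈ 4.62×10⁵ m/s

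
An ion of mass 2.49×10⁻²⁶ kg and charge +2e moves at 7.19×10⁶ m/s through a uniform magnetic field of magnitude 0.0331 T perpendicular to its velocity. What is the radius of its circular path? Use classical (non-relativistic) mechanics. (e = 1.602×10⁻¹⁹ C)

r ≈ 16.9 m

The magnetic force provides the centripetal force: |q|vB = mv²/r.
r = mv/(|q|B) = (2.49×10⁻²⁶)(7.19×10⁶)/((3.204×10⁻¹⁹)(0.0331)) ≈ 16.9 m.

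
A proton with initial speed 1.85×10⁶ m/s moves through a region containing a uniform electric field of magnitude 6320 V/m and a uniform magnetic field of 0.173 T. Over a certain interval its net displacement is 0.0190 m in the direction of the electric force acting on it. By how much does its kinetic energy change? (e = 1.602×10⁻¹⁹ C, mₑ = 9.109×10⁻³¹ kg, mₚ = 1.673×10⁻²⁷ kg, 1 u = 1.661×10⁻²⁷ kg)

ΔKE ≈ 1.92×10⁻¹⁷ J

The magnetic force is always ⟂ v and does no work; only the electric force changes KE.
ΔKE = F_E · d = |q|E d = (1.602×10⁻¹⁹)(6320)(0.0190) ≈ 1.92×10⁻¹⁷ J.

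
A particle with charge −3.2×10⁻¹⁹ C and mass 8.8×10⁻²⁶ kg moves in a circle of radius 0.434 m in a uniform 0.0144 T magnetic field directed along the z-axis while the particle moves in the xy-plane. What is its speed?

v ≈ 2.27×10⁴ m/s

From |q|vB = mv²/r, v = |q|Br/m.
v = (3.2×10⁻¹⁹)(0.0144)(0.434)/8.8×10⁻²⁶ ≈ 2.27×10⁴ m/s.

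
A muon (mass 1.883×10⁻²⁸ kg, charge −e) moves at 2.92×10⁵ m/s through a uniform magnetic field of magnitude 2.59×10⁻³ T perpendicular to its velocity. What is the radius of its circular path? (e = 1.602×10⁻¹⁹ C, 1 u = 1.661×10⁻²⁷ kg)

The magnetic force provides the centripetal force: |q|vB = mv²/r.
r = mv/(|q|B) = (1.883×10⁻²⁸)(2.92×10⁵)/((1.602×10⁻¹⁹)(2.59×10⁻³)) ≈ 0.133 m.

r ≈ 0.133 m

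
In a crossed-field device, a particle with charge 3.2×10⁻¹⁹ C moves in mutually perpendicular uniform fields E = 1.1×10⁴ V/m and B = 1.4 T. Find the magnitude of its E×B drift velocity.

In crossed fields the guiding centre drifts at v_d = |E×B|/B² = E/B, independent of charge and mass.
v_d = 1.1×10⁴/1.4 = 7900 m/s.

v_d ≈ 7900 m/s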